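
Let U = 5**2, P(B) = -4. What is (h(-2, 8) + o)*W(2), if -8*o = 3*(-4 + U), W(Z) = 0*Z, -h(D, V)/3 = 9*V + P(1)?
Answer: 0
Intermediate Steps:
U = 25
h(D, V) = 12 - 27*V (h(D, V) = -3*(9*V - 4) = -3*(-4 + 9*V) = 12 - 27*V)
W(Z) = 0
o = -63/8 (o = -3*(-4 + 25)/8 = -3*21/8 = -1/8*63 = -63/8 ≈ -7.8750)
(h(-2, 8) + o)*W(2) = ((12 - 27*8) - 63/8)*0 = ((12 - 216) - 63/8)*0 = (-204 - 63/8)*0 = -1695/8*0 = 0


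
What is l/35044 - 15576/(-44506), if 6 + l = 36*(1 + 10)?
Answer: 12800061/35447006 ≈ 0.36110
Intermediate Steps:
l = 390 (l = -6 + 36*(1 + 10) = -6 + 36*11 = -6 + 396 = 390)
l/35044 - 15576/(-44506) = 390/35044 - 15576/(-44506) = 390*(1/35044) - 15576*(-1/44506) = 195/17522 + 708/2023 = 12800061/35447006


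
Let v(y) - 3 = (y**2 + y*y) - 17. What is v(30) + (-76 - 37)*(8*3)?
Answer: -926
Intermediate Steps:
v(y) = -14 + 2*y**2 (v(y) = 3 + ((y**2 + y*y) - 17) = 3 + ((y**2 + y**2) - 17) = 3 + (2*y**2 - 17) = 3 + (-17 + 2*y**2) = -14 + 2*y**2)
v(30) + (-76 - 37)*(8*3) = (-14 + 2*30**2) + (-76 - 37)*(8*3) = (-14 + 2*900) - 113*24 = (-14 + 1800) - 2712 = 1786 - 2712 = -926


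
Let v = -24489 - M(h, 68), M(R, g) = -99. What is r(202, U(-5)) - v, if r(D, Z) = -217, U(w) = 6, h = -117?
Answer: 24173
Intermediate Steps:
v = -24390 (v = -24489 - 1*(-99) = -24489 + 99 = -24390)
r(202, U(-5)) - v = -217 - 1*(-24390) = -217 + 24390 = 24173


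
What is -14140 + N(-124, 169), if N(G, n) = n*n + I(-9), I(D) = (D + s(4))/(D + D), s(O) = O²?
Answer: 259571/18 ≈ 14421.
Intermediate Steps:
I(D) = (16 + D)/(2*D) (I(D) = (D + 4²)/(D + D) = (D + 16)/((2*D)) = (16 + D)*(1/(2*D)) = (16 + D)/(2*D))
N(G, n) = -7/18 + n² (N(G, n) = n*n + (½)*(16 - 9)/(-9) = n² + (½)*(-⅑)*7 = n² - 7/18 = -7/18 + n²)
-14140 + N(-124, 169) = -14140 + (-7/18 + 169²) = -14140 + (-7/18 + 28561) = -14140 + 514091/18 = 259571/18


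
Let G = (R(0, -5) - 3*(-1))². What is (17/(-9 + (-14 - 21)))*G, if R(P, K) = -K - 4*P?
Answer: -272/11 ≈ -24.727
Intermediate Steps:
G = 64 (G = ((-1*(-5) - 4*0) - 3*(-1))² = ((5 + 0) + 3)² = (5 + 3)² = 8² = 64)
(17/(-9 + (-14 - 21)))*G = (17/(-9 + (-14 - 21)))*64 = (17/(-9 - 35))*64 = (17/(-44))*64 = -1/44*17*64 = -17/44*64 = -272/11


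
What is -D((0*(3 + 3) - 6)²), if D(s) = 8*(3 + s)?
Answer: -312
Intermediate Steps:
D(s) = 24 + 8*s
-D((0*(3 + 3) - 6)²) = -(24 + 8*(0*(3 + 3) - 6)²) = -(24 + 8*(0*6 - 6)²) = -(24 + 8*(0 - 6)²) = -(24 + 8*(-6)²) = -(24 + 8*36) = -(24 + 288) = -1*312 = -312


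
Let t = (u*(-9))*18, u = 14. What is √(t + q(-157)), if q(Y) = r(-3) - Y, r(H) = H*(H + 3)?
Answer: I*√2111 ≈ 45.946*I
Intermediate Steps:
r(H) = H*(3 + H)
q(Y) = -Y (q(Y) = -3*(3 - 3) - Y = -3*0 - Y = 0 - Y = -Y)
t = -2268 (t = (14*(-9))*18 = -126*18 = -2268)
√(t + q(-157)) = √(-2268 - 1*(-157)) = √(-2268 + 157) = √(-2111) = I*√2111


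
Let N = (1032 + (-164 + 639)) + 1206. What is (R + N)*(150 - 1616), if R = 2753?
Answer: -8013156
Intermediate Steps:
N = 2713 (N = (1032 + 475) + 1206 = 1507 + 1206 = 2713)
(R + N)*(150 - 1616) = (2753 + 2713)*(150 - 1616) = 5466*(-1466) = -8013156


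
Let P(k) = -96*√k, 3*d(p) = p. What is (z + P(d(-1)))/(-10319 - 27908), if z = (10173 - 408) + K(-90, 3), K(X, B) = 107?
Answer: -9872/38227 + 32*I*√3/38227 ≈ -0.25825 + 0.0014499*I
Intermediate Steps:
d(p) = p/3
z = 9872 (z = (10173 - 408) + 107 = 9765 + 107 = 9872)
(z + P(d(-1)))/(-10319 - 27908) = (9872 - 96*I*√3/3)/(-10319 - 27908) = (9872 - 32*I*√3)/(-38227) = (9872 - 32*I*√3)*(-1/38227) = -9872/38227 + 32*I*√3/38227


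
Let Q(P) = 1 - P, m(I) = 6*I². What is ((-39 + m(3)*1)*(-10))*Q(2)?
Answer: 150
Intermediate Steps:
((-39 + m(3)*1)*(-10))*Q(2) = ((-39 + (6*3²)*1)*(-10))*(1 - 1*2) = ((-39 + (6*9)*1)*(-10))*(1 - 2) = ((-39 + 54*1)*(-10))*(-1) = ((-39 + 54)*(-10))*(-1) = (15*(-10))*(-1) = -150*(-1) = 150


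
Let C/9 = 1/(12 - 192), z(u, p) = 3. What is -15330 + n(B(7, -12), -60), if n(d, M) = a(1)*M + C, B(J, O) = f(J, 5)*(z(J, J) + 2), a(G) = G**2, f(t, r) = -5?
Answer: -307801/20 ≈ -15390.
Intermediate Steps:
C = -1/20 (C = 9/(12 - 192) = 9/(-180) = 9*(-1/180) = -1/20 ≈ -0.050000)
B(J, O) = -25 (B(J, O) = -5*(3 + 2) = -5*5 = -25)
n(d, M) = -1/20 + M (n(d, M) = 1**2*M - 1/20 = 1*M - 1/20 = M - 1/20 = -1/20 + M)
-15330 + n(B(7, -12), -60) = -15330 + (-1/20 - 60) = -15330 - 1201/20 = -307801/20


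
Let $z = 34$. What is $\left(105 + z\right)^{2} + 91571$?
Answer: $110892$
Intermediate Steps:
$\left(105 + z\right)^{2} + 91571 = \left(105 + 34\right)^{2} + 91571 = 139^{2} + 91571 = 19321 + 91571 = 110892$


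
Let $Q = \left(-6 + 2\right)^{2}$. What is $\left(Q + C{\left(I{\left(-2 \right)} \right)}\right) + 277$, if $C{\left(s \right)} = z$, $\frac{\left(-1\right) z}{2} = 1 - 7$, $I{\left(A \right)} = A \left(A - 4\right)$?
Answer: $305$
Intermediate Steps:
$I{\left(A \right)} = A \left(-4 + A\right)$
$z = 12$ ($z = - 2 \left(1 - 7\right) = \left(-2\right) \left(-6\right) = 12$)
$C{\left(s \right)} = 12$
$Q = 16$ ($Q = \left(-4\right)^{2} = 16$)
$\left(Q + C{\left(I{\left(-2 \right)} \right)}\right) + 277 = \left(16 + 12\right) + 277 = 28 + 277 = 305$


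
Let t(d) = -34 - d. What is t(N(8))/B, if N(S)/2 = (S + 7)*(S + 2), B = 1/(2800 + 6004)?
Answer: -2940536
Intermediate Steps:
B = 1/8804 ≈ 0.00011358
N(S) = 2*(2 + S)*(7 + S) (N(S) = 2*((S + 7)*(S + 2)) = 2*((7 + S)*(2 + S)) = 2*((2 + S)*(7 + S)) = 2*(2 + S)*(7 + S))
t(N(8))/B = (-34 - (28 + 2*8² + 18*8))/(1/8804) = (-34 - (28 + 2*64 + 144))*8804 = (-34 - (28 + 128 + 144))*8804 = (-34 - 1*300)*8804 = (-34 - 300)*8804 = -334*8804 = -2940536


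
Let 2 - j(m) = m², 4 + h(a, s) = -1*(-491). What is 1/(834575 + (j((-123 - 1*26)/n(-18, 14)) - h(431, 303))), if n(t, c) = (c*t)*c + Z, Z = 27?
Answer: 12257001/10223441941889 ≈ 1.1989e-6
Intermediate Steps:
h(a, s) = 487 (h(a, s) = -4 - 1*(-491) = -4 + 491 = 487)
n(t, c) = 27 + t*c² (n(t, c) = (c*t)*c + 27 = t*c² + 27 = 27 + t*c²)
j(m) = 2 - m²
1/(834575 + (j((-123 - 1*26)/n(-18, 14)) - h(431, 303))) = 1/(834575 + ((2 - ((-123 - 1*26)/(27 - 18*14²))²) - 1*487)) = 1/(834575 + ((2 - ((-123 - 26)/(27 - 18*196))²) - 487)) = 1/(834575 + ((2 - (-149/(27 - 3528))²) - 487)) = 1/(834575 + ((2 - (-149/(-3501))²) - 487)) = 1/(834575 + ((2 - (-149*(-1/3501))²) - 487)) = 1/(834575 + ((2 - (149/3501)²) - 487)) = 1/(834575 + ((2 - 1*22201/12257001) - 487)) = 1/(834575 + ((2 - 22201/12257001) - 487)) = 1/(834575 + (24491801/12257001 - 487)) = 1/(834575 - 5944667686/12257001) = 1/(10223441941889/12257001) = 12257001/10223441941889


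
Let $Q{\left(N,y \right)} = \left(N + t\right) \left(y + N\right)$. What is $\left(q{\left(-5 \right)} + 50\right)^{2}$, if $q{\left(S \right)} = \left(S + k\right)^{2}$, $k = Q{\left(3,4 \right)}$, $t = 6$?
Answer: $11655396$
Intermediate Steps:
$Q{\left(N,y \right)} = \left(6 + N\right) \left(N + y\right)$ ($Q{\left(N,y \right)} = \left(N + 6\right) \left(y + N\right) = \left(6 + N\right) \left(N + y\right)$)
$k = 63$ ($k = 3^{2} + 6 \cdot 3 + 6 \cdot 4 + 3 \cdot 4 = 9 + 18 + 24 + 12 = 63$)
$q{\left(S \right)} = \left(63 + S\right)^{2}$ ($q{\left(S \right)} = \left(S + 63\right)^{2} = \left(63 + S\right)^{2}$)
$\left(q{\left(-5 \right)} + 50\right)^{2} = \left(\left(63 - 5\right)^{2} + 50\right)^{2} = \left(58^{2} + 50\right)^{2} = \left(3364 + 50\right)^{2} = 3414^{2} = 11655396$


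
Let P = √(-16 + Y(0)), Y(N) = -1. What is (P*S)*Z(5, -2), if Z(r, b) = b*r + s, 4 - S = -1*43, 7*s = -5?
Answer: -3525*I*√17/7 ≈ -2076.3*I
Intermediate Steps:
s = -5/7 (s = (⅐)*(-5) = -5/7 ≈ -0.71429)
S = 47 (S = 4 - (-1)*43 = 4 - 1*(-43) = 4 + 43 = 47)
P = I*√17 (P = √(-16 - 1) = √(-17) = I*√17 ≈ 4.1231*I)
Z(r, b) = -5/7 + b*r (Z(r, b) = b*r - 5/7 = -5/7 + b*r)
(P*S)*Z(5, -2) = ((I*√17)*47)*(-5/7 - 2*5) = (47*I*√17)*(-5/7 - 10) = (47*I*√17)*(-75/7) = -3525*I*√17/7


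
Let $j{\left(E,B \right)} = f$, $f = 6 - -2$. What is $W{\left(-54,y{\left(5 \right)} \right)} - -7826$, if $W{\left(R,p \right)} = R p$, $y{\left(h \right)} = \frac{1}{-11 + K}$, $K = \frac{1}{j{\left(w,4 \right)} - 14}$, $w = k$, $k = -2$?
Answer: $\frac{524666}{67} \approx 7830.8$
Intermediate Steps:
$w = -2$
$f = 8$ ($f = 6 + 2 = 8$)
$j{\left(E,B \right)} = 8$
$K = - \frac{1}{6}$ ($K = \frac{1}{8 - 14} = \frac{1}{-6} = - \frac{1}{6} \approx -0.16667$)
$y{\left(h \right)} = - \frac{6}{67}$ ($y{\left(h \right)} = \frac{1}{-11 - \frac{1}{6}} = \frac{1}{- \frac{67}{6}} = - \frac{6}{67}$)
$W{\left(-54,y{\left(5 \right)} \right)} - -7826 = \left(-54\right) \left(- \frac{6}{67}\right) - -7826 = \frac{324}{67} + 7826 = \frac{524666}{67}$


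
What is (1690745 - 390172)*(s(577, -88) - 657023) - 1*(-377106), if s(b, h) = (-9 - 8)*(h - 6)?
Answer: -852427681419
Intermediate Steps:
s(b, h) = 102 - 17*h (s(b, h) = -17*(-6 + h) = 102 - 17*h)
(1690745 - 390172)*(s(577, -88) - 657023) - 1*(-377106) = (1690745 - 390172)*((102 - 17*(-88)) - 657023) - 1*(-377106) = 1300573*((102 + 1496) - 657023) + 377106 = 1300573*(1598 - 657023) + 377106 = 1300573*(-655425) + 377106 = -852428058525 + 377106 = -852427681419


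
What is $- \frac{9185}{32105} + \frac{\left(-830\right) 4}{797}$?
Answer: $- \frac{22781809}{5117537} \approx -4.4517$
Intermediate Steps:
$- \frac{9185}{32105} + \frac{\left(-830\right) 4}{797} = \left(-9185\right) \frac{1}{32105} - \frac{3320}{797} = - \frac{1837}{6421} - \frac{3320}{797} = - \frac{22781809}{5117537}$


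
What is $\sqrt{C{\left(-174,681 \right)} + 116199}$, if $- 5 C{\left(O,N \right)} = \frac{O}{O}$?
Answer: $\frac{\sqrt{2904970}}{5} \approx 340.88$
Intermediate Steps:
$C{\left(O,N \right)} = - \frac{1}{5}$ ($C{\left(O,N \right)} = - \frac{O \frac{1}{O}}{5} = \left(- \frac{1}{5}\right) 1 = - \frac{1}{5}$)
$\sqrt{C{\left(-174,681 \right)} + 116199} = \sqrt{- \frac{1}{5} + 116199} = \sqrt{\frac{580994}{5}} = \frac{\sqrt{2904970}}{5}$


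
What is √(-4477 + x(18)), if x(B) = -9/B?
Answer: 3*I*√1990/2 ≈ 66.914*I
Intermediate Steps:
√(-4477 + x(18)) = √(-4477 - 9/18) = √(-4477 - 9*1/18) = √(-4477 - ½) = √(-8955/2) = 3*I*√1990/2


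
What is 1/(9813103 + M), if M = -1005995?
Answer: 1/8807108 ≈ 1.1354e-7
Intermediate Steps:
1/(9813103 + M) = 1/(9813103 - 1005995) = 1/8807108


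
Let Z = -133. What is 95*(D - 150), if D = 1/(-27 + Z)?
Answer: -456019/32 ≈ -14251.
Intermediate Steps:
D = -1/160 (D = 1/(-27 - 133) = 1/(-160) = -1/160 ≈ -0.0062500)
95*(D - 150) = 95*(-1/160 - 150) = 95*(-24001/160) = -456019/32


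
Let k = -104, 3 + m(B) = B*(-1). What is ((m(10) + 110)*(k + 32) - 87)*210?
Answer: -1484910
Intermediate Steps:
m(B) = -3 - B (m(B) = -3 + B*(-1) = -3 - B)
((m(10) + 110)*(k + 32) - 87)*210 = (((-3 - 1*10) + 110)*(-104 + 32) - 87)*210 = (((-3 - 10) + 110)*(-72) - 87)*210 = ((-13 + 110)*(-72) - 87)*210 = (97*(-72) - 87)*210 = (-6984 - 87)*210 = -7071*210 = -1484910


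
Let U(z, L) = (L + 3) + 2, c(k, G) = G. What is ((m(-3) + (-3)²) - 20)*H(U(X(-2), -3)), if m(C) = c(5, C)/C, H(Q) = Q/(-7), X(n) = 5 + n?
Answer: 20/7 ≈ 2.8571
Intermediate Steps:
U(z, L) = 5 + L (U(z, L) = (3 + L) + 2 = 5 + L)
H(Q) = -Q/7 (H(Q) = Q*(-⅐) = -Q/7)
m(C) = 1 (m(C) = C/C = 1)
((m(-3) + (-3)²) - 20)*H(U(X(-2), -3)) = ((1 + (-3)²) - 20)*(-(5 - 3)/7) = ((1 + 9) - 20)*(-⅐*2) = (10 - 20)*(-2/7) = -10*(-2/7) = 20/7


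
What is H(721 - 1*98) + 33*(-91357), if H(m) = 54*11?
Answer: -3014187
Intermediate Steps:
H(m) = 594
H(721 - 1*98) + 33*(-91357) = 594 + 33*(-91357) = 594 - 3014781 = -3014187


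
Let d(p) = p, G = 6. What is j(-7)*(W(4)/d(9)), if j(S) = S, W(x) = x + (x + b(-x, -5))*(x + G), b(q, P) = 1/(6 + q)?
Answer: -343/9 ≈ -38.111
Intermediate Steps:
W(x) = x + (6 + x)*(x + 1/(6 - x)) (W(x) = x + (x + 1/(6 - x))*(x + 6) = x + (x + 1/(6 - x))*(6 + x) = x + (6 + x)*(x + 1/(6 - x)))
j(-7)*(W(4)/d(9)) = -7*(-6 - 1*4 + 4*(-6 + 4)*(7 + 4))/(-6 + 4)/9 = -7*(-6 - 4 + 4*(-2)*11)/(-2)/9 = -7*(-(-6 - 4 - 88)/2)/9 = -7*(-½*(-98))/9 = -343/9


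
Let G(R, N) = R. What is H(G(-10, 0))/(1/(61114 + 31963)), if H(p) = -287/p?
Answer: 26713099/10 ≈ 2.6713e+6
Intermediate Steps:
H(G(-10, 0))/(1/(61114 + 31963)) = (-287/(-10))/(1/(61114 + 31963)) = (-287*(-⅒))/(1/93077) = 287/(10*(1/93077)) = (287/10)*93077 = 26713099/10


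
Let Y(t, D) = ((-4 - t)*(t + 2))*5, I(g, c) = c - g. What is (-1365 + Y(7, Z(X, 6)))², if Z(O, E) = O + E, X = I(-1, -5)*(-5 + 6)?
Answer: 3459600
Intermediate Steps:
X = -4 (X = (-5 - 1*(-1))*(-5 + 6) = (-5 + 1)*1 = -4*1 = -4)
Z(O, E) = E + O
Y(t, D) = 5*(-4 - t)*(2 + t) (Y(t, D) = ((-4 - t)*(2 + t))*5 = 5*(-4 - t)*(2 + t))
(-1365 + Y(7, Z(X, 6)))² = (-1365 + (-40 - 30*7 - 5*7²))² = (-1365 + (-40 - 210 - 5*49))² = (-1365 + (-40 - 210 - 245))² = (-1365 - 495)² = (-1860)² = 3459600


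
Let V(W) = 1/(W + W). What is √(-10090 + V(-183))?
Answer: I*√1351616406/366 ≈ 100.45*I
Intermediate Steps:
V(W) = 1/(2*W)
√(-10090 + V(-183)) = √(-10090 + (½)/(-183)) = √(-10090 + (½)*(-1/183)) = √(-10090 - 1/366) = √(-3692941/366) = I*√1351616406/366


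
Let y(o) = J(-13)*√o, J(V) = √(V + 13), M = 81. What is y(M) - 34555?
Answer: -34555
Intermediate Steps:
J(V) = √(13 + V)
y(o) = 0 (y(o) = √(13 - 13)*√o = √0*√o = 0*√o = 0)
y(M) - 34555 = 0 - 34555 = -34555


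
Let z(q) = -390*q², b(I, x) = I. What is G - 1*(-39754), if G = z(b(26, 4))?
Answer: -223886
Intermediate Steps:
G = -263640 (G = -390*26² = -390*676 = -263640)
G - 1*(-39754) = -263640 - 1*(-39754) = -263640 + 39754 = -223886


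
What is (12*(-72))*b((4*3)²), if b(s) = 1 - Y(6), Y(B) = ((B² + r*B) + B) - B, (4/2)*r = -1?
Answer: 27648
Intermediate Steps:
r = -½ (r = (½)*(-1) = -½ ≈ -0.50000)
Y(B) = B² - B/2 (Y(B) = ((B² - B/2) + B) - B = (B² + B/2) - B = B² - B/2)
b(s) = -32 (b(s) = 1 - 6*(-½ + 6) = 1 - 6*11/2 = 1 - 1*33 = 1 - 33 = -32)
(12*(-72))*b((4*3)²) = (12*(-72))*(-32) = -864*(-32) = 27648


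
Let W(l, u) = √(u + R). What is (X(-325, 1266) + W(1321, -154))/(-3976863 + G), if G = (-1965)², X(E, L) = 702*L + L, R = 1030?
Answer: -148333/19273 - √219/57819 ≈ -7.6967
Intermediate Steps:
X(E, L) = 703*L
G = 3861225
W(l, u) = √(1030 + u) (W(l, u) = √(u + 1030) = √(1030 + u))
(X(-325, 1266) + W(1321, -154))/(-3976863 + G) = (703*1266 + √(1030 - 154))/(-3976863 + 3861225) = (889998 + √876)/(-115638) = (889998 + 2*√219)*(-1/115638) = -148333/19273 - √219/57819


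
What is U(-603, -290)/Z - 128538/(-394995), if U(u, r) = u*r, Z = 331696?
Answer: 18618052683/21836376920 ≈ 0.85262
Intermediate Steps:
U(u, r) = r*u
U(-603, -290)/Z - 128538/(-394995) = -290*(-603)/331696 - 128538/(-394995) = 174870*(1/331696) - 128538*(-1/394995) = 87435/165848 + 42846/131665 = 18618052683/21836376920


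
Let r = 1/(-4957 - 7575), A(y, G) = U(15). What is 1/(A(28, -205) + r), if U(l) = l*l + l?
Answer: 12532/3007679 ≈ 0.0041667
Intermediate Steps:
U(l) = l + l² (U(l) = l² + l = l + l²)
A(y, G) = 240 (A(y, G) = 15*(1 + 15) = 15*16 = 240)
r = -1/12532 (r = 1/(-12532) = -1/12532 ≈ -7.9796e-5)
1/(A(28, -205) + r) = 1/(240 - 1/12532) = 1/(3007679/12532) = 12532/3007679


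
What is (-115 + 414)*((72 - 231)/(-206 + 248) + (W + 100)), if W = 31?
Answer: 532519/14 ≈ 38037.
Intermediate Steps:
(-115 + 414)*((72 - 231)/(-206 + 248) + (W + 100)) = (-115 + 414)*((72 - 231)/(-206 + 248) + (31 + 100)) = 299*(-159/42 + 131) = 299*(-159*1/42 + 131) = 299*(-53/14 + 131) = 299*(1781/14) = 532519/14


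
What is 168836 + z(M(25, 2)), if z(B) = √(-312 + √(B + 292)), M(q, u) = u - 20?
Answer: 168836 + √(-312 + √274) ≈ 1.6884e+5 + 17.189*I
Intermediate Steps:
M(q, u) = -20 + u
z(B) = √(-312 + √(292 + B))
168836 + z(M(25, 2)) = 168836 + √(-312 + √(292 + (-20 + 2))) = 168836 + √(-312 + √(292 - 18)) = 168836 + √(-312 + √274)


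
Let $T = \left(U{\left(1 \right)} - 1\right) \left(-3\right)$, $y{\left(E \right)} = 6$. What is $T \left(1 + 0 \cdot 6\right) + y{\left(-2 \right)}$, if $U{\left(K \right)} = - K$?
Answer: $12$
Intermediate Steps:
$T = 6$ ($T = \left(\left(-1\right) 1 - 1\right) \left(-3\right) = \left(-1 - 1\right) \left(-3\right) = \left(-2\right) \left(-3\right) = 6$)
$T \left(1 + 0 \cdot 6\right) + y{\left(-2 \right)} = 6 \left(1 + 0 \cdot 6\right) + 6 = 6 \left(1 + 0\right) + 6 = 6 \cdot 1 + 6 = 6 + 6 = 12$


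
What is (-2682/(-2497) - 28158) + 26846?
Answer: -3273382/2497 ≈ -1310.9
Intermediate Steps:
(-2682/(-2497) - 28158) + 26846 = (-2682*(-1/2497) - 28158) + 26846 = (2682/2497 - 28158) + 26846 = -70307844/2497 + 26846 = -3273382/2497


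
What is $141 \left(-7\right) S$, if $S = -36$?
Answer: $35532$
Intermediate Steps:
$141 \left(-7\right) S = 141 \left(-7\right) \left(-36\right) = \left(-987\right) \left(-36\right) = 35532$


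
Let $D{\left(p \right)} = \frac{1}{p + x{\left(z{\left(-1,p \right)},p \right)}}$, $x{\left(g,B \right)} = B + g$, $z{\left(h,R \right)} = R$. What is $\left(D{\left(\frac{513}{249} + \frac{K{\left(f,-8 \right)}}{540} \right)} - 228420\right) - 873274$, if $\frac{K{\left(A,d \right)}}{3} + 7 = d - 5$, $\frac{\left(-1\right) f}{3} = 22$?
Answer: $- \frac{1604066215}{1456} \approx -1.1017 \cdot 10^{6}$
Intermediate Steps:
$f = -66$ ($f = \left(-3\right) 22 = -66$)
$K{\left(A,d \right)} = -36 + 3 d$ ($K{\left(A,d \right)} = -21 + 3 \left(d - 5\right) = -21 + 3 \left(-5 + d\right) = -21 + \left(-15 + 3 d\right) = -36 + 3 d$)
$D{\left(p \right)} = \frac{1}{3 p}$ ($D{\left(p \right)} = \frac{1}{p + \left(p + p\right)} = \frac{1}{p + 2 p} = \frac{1}{3 p}$)
$\left(D{\left(\frac{513}{249} + \frac{K{\left(f,-8 \right)}}{540} \right)} - 228420\right) - 873274 = \left(\frac{1}{3 \left(\frac{513}{249} + \frac{-36 + 3 \left(-8\right)}{540}\right)} - 228420\right) - 873274 = \left(\frac{1}{3 \left(513 \cdot \frac{1}{249} + \left(-36 - 24\right) \frac{1}{540}\right)} - 228420\right) - 873274 = \left(\frac{1}{3 \left(\frac{171}{83} - \frac{1}{9}\right)} - 228420\right) - 873274 = \left(\frac{1}{3 \cdot \frac{1456}{747}} - 228420\right) - 873274 = \left(\frac{1}{3} \cdot \frac{747}{1456} - 228420\right) - 873274 = \left(\frac{249}{1456} - 228420\right) - 873274 = - \frac{332579271}{1456} - 873274 = - \frac{1604066215}{1456}$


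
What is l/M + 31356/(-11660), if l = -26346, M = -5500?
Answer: 306219/145750 ≈ 2.1010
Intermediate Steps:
l/M + 31356/(-11660) = -26346/(-5500) + 31356/(-11660) = -26346*(-1/5500) + 31356*(-1/11660) = 13173/2750 - 7839/2915 = 306219/145750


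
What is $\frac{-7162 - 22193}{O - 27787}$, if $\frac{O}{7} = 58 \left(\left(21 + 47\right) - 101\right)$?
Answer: $\frac{5871}{8237} \approx 0.71276$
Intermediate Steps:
$O = -13398$ ($O = 7 \cdot 58 \left(\left(21 + 47\right) - 101\right) = 7 \cdot 58 \left(68 - 101\right) = 7 \cdot 58 \left(-33\right) = 7 \left(-1914\right) = -13398$)
$\frac{-7162 - 22193}{O - 27787} = \frac{-7162 - 22193}{-13398 - 27787} = - \frac{29355}{-41185} = \left(-29355\right) \left(- \frac{1}{41185}\right) = \frac{5871}{8237}$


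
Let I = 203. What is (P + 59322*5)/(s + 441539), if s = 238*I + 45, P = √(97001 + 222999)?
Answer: 148305/244949 + 200*√2/244949 ≈ 0.60661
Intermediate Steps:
P = 400*√2 (P = √320000 = 400*√2 ≈ 565.69)
s = 48359 (s = 238*203 + 45 = 48314 + 45 = 48359)
(P + 59322*5)/(s + 441539) = (400*√2 + 59322*5)/(48359 + 441539) = (400*√2 + 296610)/489898 = (296610 + 400*√2)*(1/489898) = 148305/244949 + 200*√2/244949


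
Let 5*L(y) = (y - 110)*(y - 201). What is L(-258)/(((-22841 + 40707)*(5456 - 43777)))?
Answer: -84456/1711607465 ≈ -4.9343e-5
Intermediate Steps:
L(y) = (-201 + y)*(-110 + y)/5 (L(y) = ((y - 110)*(y - 201))/5 = ((-110 + y)*(-201 + y))/5 = ((-201 + y)*(-110 + y))/5 = (-201 + y)*(-110 + y)/5)
L(-258)/(((-22841 + 40707)*(5456 - 43777))) = (4422 - 311/5*(-258) + (⅕)*(-258)²)/(((-22841 + 40707)*(5456 - 43777))) = (4422 + 80238/5 + (⅕)*66564)/((17866*(-38321))) = (4422 + 80238/5 + 66564/5)/(-684642986) = (168912/5)*(-1/684642986) = -84456/1711607465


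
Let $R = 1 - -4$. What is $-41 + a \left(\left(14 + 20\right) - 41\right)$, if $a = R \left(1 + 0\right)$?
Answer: $-76$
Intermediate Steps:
$R = 5$ ($R = 1 + 4 = 5$)
$a = 5$ ($a = 5 \left(1 + 0\right) = 5 \cdot 1 = 5$)
$-41 + a \left(\left(14 + 20\right) - 41\right) = -41 + 5 \left(\left(14 + 20\right) - 41\right) = -41 + 5 \left(34 - 41\right) = -41 + 5 \left(-7\right) = -41 - 35 = -76$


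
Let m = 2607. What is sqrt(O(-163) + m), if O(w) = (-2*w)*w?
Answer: 13*I*sqrt(299) ≈ 224.79*I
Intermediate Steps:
O(w) = -2*w**2
sqrt(O(-163) + m) = sqrt(-2*(-163)**2 + 2607) = sqrt(-2*26569 + 2607) = sqrt(-53138 + 2607) = sqrt(-50531) = 13*I*sqrt(299)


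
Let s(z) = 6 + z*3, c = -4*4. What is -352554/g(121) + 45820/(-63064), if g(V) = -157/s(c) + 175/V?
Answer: -28247919666733/415386802 ≈ -68004.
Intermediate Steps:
c = -16
s(z) = 6 + 3*z
g(V) = 157/42 + 175/V (g(V) = -157/(6 + 3*(-16)) + 175/V = -157/(6 - 48) + 175/V = -157/(-42) + 175/V = -157*(-1/42) + 175/V = 157/42 + 175/V)
-352554/g(121) + 45820/(-63064) = -352554/(157/42 + 175/121) + 45820/(-63064) = -352554/(157/42 + 175*(1/121)) + 45820*(-1/63064) = -352554/(157/42 + 175/121) - 11455/15766 = -352554/26347/5082 - 11455/15766 = -352554*5082/26347 - 11455/15766 = -1791679428/26347 - 11455/15766 = -28247919666733/415386802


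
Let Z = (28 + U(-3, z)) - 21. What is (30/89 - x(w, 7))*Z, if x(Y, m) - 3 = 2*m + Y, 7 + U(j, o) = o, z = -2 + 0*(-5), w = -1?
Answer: 2788/89 ≈ 31.326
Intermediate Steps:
z = -2 (z = -2 + 0 = -2)
U(j, o) = -7 + o
x(Y, m) = 3 + Y + 2*m (x(Y, m) = 3 + (2*m + Y) = 3 + (Y + 2*m) = 3 + Y + 2*m)
Z = -2 (Z = (28 + (-7 - 2)) - 21 = (28 - 9) - 21 = 19 - 21 = -2)
(30/89 - x(w, 7))*Z = (30/89 - (3 - 1 + 2*7))*(-2) = (30*(1/89) - (3 - 1 + 14))*(-2) = (30/89 - 1*16)*(-2) = (30/89 - 16)*(-2) = -1394/89*(-2) = 2788/89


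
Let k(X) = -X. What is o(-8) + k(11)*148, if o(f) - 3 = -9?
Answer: -1634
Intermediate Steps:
o(f) = -6 (o(f) = 3 - 9 = -6)
o(-8) + k(11)*148 = -6 - 1*11*148 = -6 - 11*148 = -6 - 1628 = -1634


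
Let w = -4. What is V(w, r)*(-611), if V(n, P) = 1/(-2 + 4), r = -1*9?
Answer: -611/2 ≈ -305.50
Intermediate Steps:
r = -9
V(n, P) = ½ (V(n, P) = 1/2 = ½)
V(w, r)*(-611) = (½)*(-611) = -611/2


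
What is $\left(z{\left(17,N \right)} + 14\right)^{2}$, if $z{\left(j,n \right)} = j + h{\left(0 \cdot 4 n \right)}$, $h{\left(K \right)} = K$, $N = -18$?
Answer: $961$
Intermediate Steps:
$z{\left(j,n \right)} = j$ ($z{\left(j,n \right)} = j + 0 \cdot 4 n = j + 0 n = j + 0 = j$)
$\left(z{\left(17,N \right)} + 14\right)^{2} = \left(17 + 14\right)^{2} = 31^{2} = 961$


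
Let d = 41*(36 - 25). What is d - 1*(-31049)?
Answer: 31500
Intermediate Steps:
d = 451 (d = 41*11 = 451)
d - 1*(-31049) = 451 - 1*(-31049) = 451 + 31049 = 31500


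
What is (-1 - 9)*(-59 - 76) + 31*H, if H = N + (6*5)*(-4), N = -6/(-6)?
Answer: -2339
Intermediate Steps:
N = 1 (N = -6*(-1)/6 = -1*(-1) = 1)
H = -119 (H = 1 + (6*5)*(-4) = 1 + 30*(-4) = 1 - 120 = -119)
(-1 - 9)*(-59 - 76) + 31*H = (-1 - 9)*(-59 - 76) + 31*(-119) = -10*(-135) - 3689 = 1350 - 3689 = -2339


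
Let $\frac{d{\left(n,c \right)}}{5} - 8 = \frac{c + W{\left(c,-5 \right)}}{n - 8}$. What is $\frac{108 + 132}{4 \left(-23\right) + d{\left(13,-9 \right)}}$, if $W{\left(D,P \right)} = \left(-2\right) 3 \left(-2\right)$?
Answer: $- \frac{240}{49} \approx -4.898$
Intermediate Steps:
$W{\left(D,P \right)} = 12$ ($W{\left(D,P \right)} = \left(-6\right) \left(-2\right) = 12$)
$d{\left(n,c \right)} = 40 + \frac{5 \left(12 + c\right)}{-8 + n}$ ($d{\left(n,c \right)} = 40 + 5 \frac{c + 12}{n - 8} = 40 + 5 \frac{12 + c}{-8 + n} = 40 + \frac{5 \left(12 + c\right)}{-8 + n}$)
$\frac{108 + 132}{4 \left(-23\right) + d{\left(13,-9 \right)}} = \frac{108 + 132}{4 \left(-23\right) + \frac{5 \left(-52 - 9 + 8 \cdot 13\right)}{-8 + 13}} = \frac{240}{-92 + \frac{5 \left(-52 - 9 + 104\right)}{5}} = \frac{240}{-92 + 5 \cdot \frac{1}{5} \cdot 43} = \frac{240}{-92 + 43} = \frac{240}{-49} = 240 \left(- \frac{1}{49}\right) = - \frac{240}{49}$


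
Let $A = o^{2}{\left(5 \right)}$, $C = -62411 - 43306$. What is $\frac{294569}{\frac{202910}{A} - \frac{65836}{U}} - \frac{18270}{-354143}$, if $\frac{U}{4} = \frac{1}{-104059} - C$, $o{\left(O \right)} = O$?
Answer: $\frac{5746151464055520378100}{158098684434311027337} \approx 36.345$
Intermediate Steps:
$C = -105717$
$A = 25$ ($A = 5^{2} = 25$)
$U = \frac{44003221208}{104059}$ ($U = 4 \left(\frac{1}{-104059} - -105717\right) = 4 \left(- \frac{1}{104059} + 105717\right) = 4 \cdot \frac{11000805302}{104059} = \frac{44003221208}{104059} \approx 4.2287 \cdot 10^{5}$)
$\frac{294569}{\frac{202910}{A} - \frac{65836}{U}} - \frac{18270}{-354143} = \frac{294569}{\frac{202910}{25} - \frac{65836}{\frac{44003221208}{104059}}} - \frac{18270}{-354143} = \frac{294569}{202910 \cdot \frac{1}{25} - \frac{1712707081}{11000805302}} - - \frac{18270}{354143} = \frac{294569}{\frac{40582}{5} - \frac{1712707081}{11000805302}} + \frac{18270}{354143} = \frac{294569}{\frac{446426117230359}{55004026510}} + \frac{18270}{354143} = 294569 \cdot \frac{55004026510}{446426117230359} + \frac{18270}{354143} = \frac{16202481085024190}{446426117230359} + \frac{18270}{354143} = \frac{5746151464055520378100}{158098684434311027337}$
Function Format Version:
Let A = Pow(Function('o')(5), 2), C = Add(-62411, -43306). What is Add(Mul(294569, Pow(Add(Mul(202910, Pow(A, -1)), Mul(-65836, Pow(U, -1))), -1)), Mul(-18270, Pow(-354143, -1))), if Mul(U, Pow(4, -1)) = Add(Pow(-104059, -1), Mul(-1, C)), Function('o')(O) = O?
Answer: Rational(5746151464055520378100, 158098684434311027337) ≈ 36.345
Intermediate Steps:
C = -105717
A = 25 (A = Pow(5, 2) = 25)
U = Rational(44003221208, 104059) (U = Mul(4, Add(Pow(-104059, -1), Mul(-1, -105717))) = Mul(4, Add(Rational(-1, 104059), 105717)) = Mul(4, Rational(11000805302, 104059)) = Rational(44003221208, 104059) ≈ 4.2287e+5)
Add(Mul(294569, Pow(Add(Mul(202910, Pow(A, -1)), Mul(-65836, Pow(U, -1))), -1)), Mul(-18270, Pow(-354143, -1))) = Add(Mul(294569, Pow(Add(Mul(202910, Pow(25, -1)), Mul(-65836, Pow(Rational(44003221208, 104059), -1))), -1)), Mul(-18270, Pow(-354143, -1))) = Add(Mul(294569, Pow(Add(Mul(202910, Rational(1, 25)), Mul(-65836, Rational(104059, 44003221208))), -1)), Mul(-18270, Rational(-1, 354143))) = Add(Mul(294569, Pow(Add(Rational(40582, 5), Rational(-1712707081, 11000805302)), -1)), Rational(18270, 354143)) = Add(Mul(294569, Pow(Rational(446426117230359, 55004026510), -1)), Rational(18270, 354143)) = Add(Mul(294569, Rational(55004026510, 446426117230359)), Rational(18270, 354143)) = Add(Rational(16202481085024190, 446426117230359), Rational(18270, 354143)) = Rational(5746151464055520378100, 158098684434311027337)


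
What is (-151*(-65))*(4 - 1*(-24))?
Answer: 274820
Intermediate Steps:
(-151*(-65))*(4 - 1*(-24)) = 9815*(4 + 24) = 9815*28 = 274820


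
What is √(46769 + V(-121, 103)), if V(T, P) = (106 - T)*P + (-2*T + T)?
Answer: √70271 ≈ 265.09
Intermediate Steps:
V(T, P) = -T + P*(106 - T) (V(T, P) = P*(106 - T) - T = -T + P*(106 - T))
√(46769 + V(-121, 103)) = √(46769 + (-1*(-121) + 106*103 - 1*103*(-121))) = √(46769 + (121 + 10918 + 12463)) = √(46769 + 23502) = √70271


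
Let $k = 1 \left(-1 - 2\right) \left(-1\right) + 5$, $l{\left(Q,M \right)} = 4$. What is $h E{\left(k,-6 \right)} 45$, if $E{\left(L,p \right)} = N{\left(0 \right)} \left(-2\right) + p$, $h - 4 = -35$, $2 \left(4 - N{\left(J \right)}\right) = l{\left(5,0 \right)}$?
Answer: $13950$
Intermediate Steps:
$N{\left(J \right)} = 2$ ($N{\left(J \right)} = 4 - 2 = 2$)
$h = -31$ ($h = 4 - 35 = -31$)
$k = 8$ ($k = 1 \left(\left(-3\right) \left(-1\right)\right) + 5 = 1 \cdot 3 + 5 = 3 + 5 = 8$)
$E{\left(L,p \right)} = -4 + p$ ($E{\left(L,p \right)} = 2 \left(-2\right) + p = -4 + p$)
$h E{\left(k,-6 \right)} 45 = - 31 \left(-4 - 6\right) 45 = \left(-31\right) \left(-10\right) 45 = 310 \cdot 45 = 13950$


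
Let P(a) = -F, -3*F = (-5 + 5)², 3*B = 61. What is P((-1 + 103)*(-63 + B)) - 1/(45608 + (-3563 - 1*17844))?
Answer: -1/24201 ≈ -4.1321e-5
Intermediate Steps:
B = 61/3 (B = (⅓)*61 = 61/3 ≈ 20.333)
F = 0 (F = -(-5 + 5)²/3 = -⅓*0² = -⅓*0 = 0)
P(a) = 0 (P(a) = -1*0 = 0)
P((-1 + 103)*(-63 + B)) - 1/(45608 + (-3563 - 1*17844)) = 0 - 1/(45608 + (-3563 - 1*17844)) = 0 - 1/(45608 + (-3563 - 17844)) = 0 - 1/(45608 - 21407) = 0 - 1/24201 = -1/24201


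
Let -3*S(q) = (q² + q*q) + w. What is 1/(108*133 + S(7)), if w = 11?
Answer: 3/42983 ≈ 6.9795e-5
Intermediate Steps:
S(q) = -11/3 - 2*q²/3 (S(q) = -((q² + q*q) + 11)/3 = -((q² + q²) + 11)/3 = -(2*q² + 11)/3 = -(11 + 2*q²)/3 = -11/3 - 2*q²/3)
1/(108*133 + S(7)) = 1/(108*133 + (-11/3 - ⅔*7²)) = 1/(14364 + (-11/3 - ⅔*49)) = 1/(14364 + (-11/3 - 98/3)) = 1/(14364 - 109/3) = 1/(42983/3) = 3/42983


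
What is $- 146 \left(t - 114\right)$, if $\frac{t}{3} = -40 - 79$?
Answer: $68766$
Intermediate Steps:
$t = -357$ ($t = 3 \left(-40 - 79\right) = 3 \left(-119\right) = -357$)
$- 146 \left(t - 114\right) = - 146 \left(-357 - 114\right) = \left(-146\right) \left(-471\right) = 68766$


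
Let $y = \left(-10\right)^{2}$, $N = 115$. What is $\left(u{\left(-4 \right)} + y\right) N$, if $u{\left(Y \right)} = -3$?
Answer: $11155$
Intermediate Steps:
$y = 100$
$\left(u{\left(-4 \right)} + y\right) N = \left(-3 + 100\right) 115 = 97 \cdot 115 = 11155$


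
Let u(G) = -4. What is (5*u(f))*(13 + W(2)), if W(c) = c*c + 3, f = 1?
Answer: -400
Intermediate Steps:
W(c) = 3 + c² (W(c) = c² + 3 = 3 + c²)
(5*u(f))*(13 + W(2)) = (5*(-4))*(13 + (3 + 2²)) = -20*(13 + (3 + 4)) = -20*(13 + 7) = -20*20 = -400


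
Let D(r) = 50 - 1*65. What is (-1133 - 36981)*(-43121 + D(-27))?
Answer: 1644085504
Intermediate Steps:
D(r) = -15 (D(r) = 50 - 65 = -15)
(-1133 - 36981)*(-43121 + D(-27)) = (-1133 - 36981)*(-43121 - 15) = -38114*(-43136) = 1644085504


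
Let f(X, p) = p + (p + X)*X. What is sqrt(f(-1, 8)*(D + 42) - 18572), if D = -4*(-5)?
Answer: I*sqrt(18510) ≈ 136.05*I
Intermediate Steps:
D = 20
f(X, p) = p + X*(X + p) (f(X, p) = p + (X + p)*X = p + X*(X + p))
sqrt(f(-1, 8)*(D + 42) - 18572) = sqrt((8 + (-1)**2 - 1*8)*(20 + 42) - 18572) = sqrt((8 + 1 - 8)*62 - 18572) = sqrt(1*62 - 18572) = sqrt(62 - 18572) = sqrt(-18510) = I*sqrt(18510)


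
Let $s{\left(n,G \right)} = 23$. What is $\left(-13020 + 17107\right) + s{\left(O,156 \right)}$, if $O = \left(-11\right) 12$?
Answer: $4110$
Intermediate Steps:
$O = -132$
$\left(-13020 + 17107\right) + s{\left(O,156 \right)} = \left(-13020 + 17107\right) + 23 = 4087 + 23 = 4110$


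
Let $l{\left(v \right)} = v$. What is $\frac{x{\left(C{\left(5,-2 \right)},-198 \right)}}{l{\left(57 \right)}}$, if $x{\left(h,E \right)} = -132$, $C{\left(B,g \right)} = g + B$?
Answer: $- \frac{44}{19} \approx -2.3158$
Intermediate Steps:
$C{\left(B,g \right)} = B + g$
$\frac{x{\left(C{\left(5,-2 \right)},-198 \right)}}{l{\left(57 \right)}} = - \frac{132}{57} = \left(-132\right) \frac{1}{57} = - \frac{44}{19}$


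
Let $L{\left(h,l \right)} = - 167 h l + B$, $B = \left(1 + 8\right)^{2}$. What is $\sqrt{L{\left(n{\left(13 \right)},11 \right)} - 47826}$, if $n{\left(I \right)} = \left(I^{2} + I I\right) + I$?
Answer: $6 i \sqrt{19237} \approx 832.19 i$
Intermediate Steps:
$B = 81$ ($B = 9^{2} = 81$)
$n{\left(I \right)} = I + 2 I^{2}$ ($n{\left(I \right)} = \left(I^{2} + I^{2}\right) + I = 2 I^{2} + I = I + 2 I^{2}$)
$L{\left(h,l \right)} = 81 - 167 h l$ ($L{\left(h,l \right)} = - 167 h l + 81 = 81 - 167 h l$)
$\sqrt{L{\left(n{\left(13 \right)},11 \right)} - 47826} = \sqrt{\left(81 - 167 \cdot 13 \left(1 + 2 \cdot 13\right) 11\right) - 47826} = \sqrt{\left(81 - 167 \cdot 13 \left(1 + 26\right) 11\right) - 47826} = \sqrt{\left(81 - 167 \cdot 13 \cdot 27 \cdot 11\right) - 47826} = \sqrt{\left(81 - 58617 \cdot 11\right) - 47826} = \sqrt{\left(81 - 644787\right) - 47826} = \sqrt{-644706 - 47826} = \sqrt{-692532} = 6 i \sqrt{19237}$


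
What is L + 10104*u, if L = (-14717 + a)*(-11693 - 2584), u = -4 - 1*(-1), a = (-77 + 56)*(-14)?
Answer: 205886859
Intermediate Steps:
a = 294 (a = -21*(-14) = 294)
u = -3 (u = -4 + 1 = -3)
L = 205917171 (L = (-14717 + 294)*(-11693 - 2584) = -14423*(-14277) = 205917171)
L + 10104*u = 205917171 + 10104*(-3) = 205917171 - 30312 = 205886859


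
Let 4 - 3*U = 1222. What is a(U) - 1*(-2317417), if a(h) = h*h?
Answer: 2482253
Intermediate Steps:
U = -406 (U = 4/3 - ⅓*1222 = 4/3 - 1222/3 = -406)
a(h) = h²
a(U) - 1*(-2317417) = (-406)² - 1*(-2317417) = 164836 + 2317417 = 2482253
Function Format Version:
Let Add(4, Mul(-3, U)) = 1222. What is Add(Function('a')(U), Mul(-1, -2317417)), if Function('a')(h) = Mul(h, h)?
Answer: 2482253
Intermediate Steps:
U = -406 (U = Add(Rational(4, 3), Mul(Rational(-1, 3), 1222)) = Add(Rational(4, 3), Rational(-1222, 3)) = -406)
Function('a')(h) = Pow(h, 2)
Add(Function('a')(U), Mul(-1, -2317417)) = Add(Pow(-406, 2), Mul(-1, -2317417)) = Add(164836, 2317417) = 2482253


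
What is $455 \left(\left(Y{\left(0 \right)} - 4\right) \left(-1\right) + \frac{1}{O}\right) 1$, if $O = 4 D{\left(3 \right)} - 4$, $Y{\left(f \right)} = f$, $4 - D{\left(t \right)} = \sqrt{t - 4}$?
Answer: $\frac{14833}{8} + \frac{91 i}{8} \approx 1854.1 + 11.375 i$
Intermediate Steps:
$D{\left(t \right)} = 4 - \sqrt{-4 + t}$ ($D{\left(t \right)} = 4 - \sqrt{t - 4} = 4 - \sqrt{-4 + t}$)
$O = 12 - 4 i$ ($O = 4 \left(4 - \sqrt{-4 + 3}\right) - 4 = 4 \left(4 - \sqrt{-1}\right) - 4 = 4 \left(4 - i\right) - 4 = \left(16 - 4 i\right) - 4 = 12 - 4 i \approx 12.0 - 4.0 i$)
$455 \left(\left(Y{\left(0 \right)} - 4\right) \left(-1\right) + \frac{1}{O}\right) 1 = 455 \left(\left(0 - 4\right) \left(-1\right) + \frac{1}{12 - 4 i}\right) 1 = 455 \left(\left(-4\right) \left(-1\right) + \frac{12 + 4 i}{160}\right) 1 = 455 \left(4 + \frac{12 + 4 i}{160}\right) 1 = 455 \left(4 + \frac{12 + 4 i}{160}\right) = 1820 + \frac{91 \left(12 + 4 i\right)}{32}$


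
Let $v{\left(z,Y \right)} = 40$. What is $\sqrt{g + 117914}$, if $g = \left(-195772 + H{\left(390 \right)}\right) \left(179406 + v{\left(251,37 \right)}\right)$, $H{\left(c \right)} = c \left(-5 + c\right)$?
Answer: $41 i \sqrt{4870058} \approx 90480.0 i$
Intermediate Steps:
$g = -8186685412$ ($g = \left(-195772 + 390 \left(-5 + 390\right)\right) \left(179406 + 40\right) = \left(-195772 + 390 \cdot 385\right) 179446 = \left(-195772 + 150150\right) 179446 = \left(-45622\right) 179446 = -8186685412$)
$\sqrt{g + 117914} = \sqrt{-8186685412 + 117914} = \sqrt{-8186567498} = 41 i \sqrt{4870058}$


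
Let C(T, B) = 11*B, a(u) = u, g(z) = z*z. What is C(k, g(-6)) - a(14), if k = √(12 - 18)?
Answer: 382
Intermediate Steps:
g(z) = z²
k = I*√6 (k = √(-6) = I*√6 ≈ 2.4495*I)
C(k, g(-6)) - a(14) = 11*(-6)² - 1*14 = 11*36 - 14 = 396 - 14 = 382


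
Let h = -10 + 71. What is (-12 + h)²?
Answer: 2401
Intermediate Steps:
h = 61
(-12 + h)² = (-12 + 61)² = 49² = 2401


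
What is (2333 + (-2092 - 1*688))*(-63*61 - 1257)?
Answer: 2279700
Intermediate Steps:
(2333 + (-2092 - 1*688))*(-63*61 - 1257) = (2333 + (-2092 - 688))*(-3843 - 1257) = (2333 - 2780)*(-5100) = -447*(-5100) = 2279700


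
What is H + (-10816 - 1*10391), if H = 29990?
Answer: 8783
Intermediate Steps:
H + (-10816 - 1*10391) = 29990 + (-10816 - 1*10391) = 29990 + (-10816 - 10391) = 29990 - 21207 = 8783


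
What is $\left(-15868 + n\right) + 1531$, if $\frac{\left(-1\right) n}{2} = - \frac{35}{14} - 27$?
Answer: $-14278$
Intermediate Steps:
$n = 59$ ($n = - 2 \left(- \frac{35}{14} - 27\right) = - 2 \left(\left(-35\right) \frac{1}{14} - 27\right) = - 2 \left(- \frac{5}{2} - 27\right) = \left(-2\right) \left(- \frac{59}{2}\right) = 59$)
$\left(-15868 + n\right) + 1531 = \left(-15868 + 59\right) + 1531 = -15809 + 1531 = -14278$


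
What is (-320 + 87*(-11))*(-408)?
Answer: 521016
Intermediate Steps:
(-320 + 87*(-11))*(-408) = (-320 - 957)*(-408) = -1277*(-408) = 521016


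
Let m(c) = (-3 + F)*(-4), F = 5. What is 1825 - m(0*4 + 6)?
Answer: 1833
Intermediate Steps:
m(c) = -8 (m(c) = (-3 + 5)*(-4) = 2*(-4) = -8)
1825 - m(0*4 + 6) = 1825 - 1*(-8) = 1825 + 8 = 1833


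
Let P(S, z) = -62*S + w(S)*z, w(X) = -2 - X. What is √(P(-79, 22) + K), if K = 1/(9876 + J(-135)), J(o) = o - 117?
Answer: √152640030054/4812 ≈ 81.191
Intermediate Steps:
J(o) = -117 + o
K = 1/9624 (K = 1/(9876 + (-117 - 135)) = 1/(9876 - 252) = 1/9624 ≈ 0.00010391)
P(S, z) = -62*S + z*(-2 - S) (P(S, z) = -62*S + (-2 - S)*z = -62*S + z*(-2 - S))
√(P(-79, 22) + K) = √((-62*(-79) - 1*22*(2 - 79)) + 1/9624) = √((4898 - 1*22*(-77)) + 1/9624) = √((4898 + 1694) + 1/9624) = √(6592 + 1/9624) = √(63441409/9624) = √152640030054/4812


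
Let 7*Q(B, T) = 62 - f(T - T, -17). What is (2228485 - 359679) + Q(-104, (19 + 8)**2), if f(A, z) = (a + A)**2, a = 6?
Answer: 13081668/7 ≈ 1.8688e+6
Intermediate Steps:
f(A, z) = (6 + A)**2
Q(B, T) = 26/7 (Q(B, T) = (62 - (6 + (T - T))**2)/7 = (62 - (6 + 0)**2)/7 = (62 - 1*6**2)/7 = (62 - 1*36)/7 = (62 - 36)/7 = (1/7)*26 = 26/7)
(2228485 - 359679) + Q(-104, (19 + 8)**2) = (2228485 - 359679) + 26/7 = 1868806 + 26/7 = 13081668/7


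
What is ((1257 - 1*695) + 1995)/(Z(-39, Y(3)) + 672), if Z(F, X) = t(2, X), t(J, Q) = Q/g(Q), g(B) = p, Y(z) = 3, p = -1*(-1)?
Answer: 2557/675 ≈ 3.7881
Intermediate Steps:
p = 1
g(B) = 1
t(J, Q) = Q (t(J, Q) = Q/1 = Q*1 = Q)
Z(F, X) = X
((1257 - 1*695) + 1995)/(Z(-39, Y(3)) + 672) = ((1257 - 1*695) + 1995)/(3 + 672) = ((1257 - 695) + 1995)/675 = (562 + 1995)*(1/675) = 2557*(1/675) = 2557/675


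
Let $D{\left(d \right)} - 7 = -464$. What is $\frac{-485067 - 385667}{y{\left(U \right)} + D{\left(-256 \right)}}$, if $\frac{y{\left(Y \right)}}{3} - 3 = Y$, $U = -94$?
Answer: $\frac{435367}{365} \approx 1192.8$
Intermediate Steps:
$y{\left(Y \right)} = 9 + 3 Y$
$D{\left(d \right)} = -457$ ($D{\left(d \right)} = 7 - 464 = -457$)
$\frac{-485067 - 385667}{y{\left(U \right)} + D{\left(-256 \right)}} = \frac{-485067 - 385667}{\left(9 + 3 \left(-94\right)\right) - 457} = - \frac{870734}{\left(9 - 282\right) - 457} = - \frac{870734}{-273 - 457} = - \frac{870734}{-730} = \left(-870734\right) \left(- \frac{1}{730}\right) = \frac{435367}{365}$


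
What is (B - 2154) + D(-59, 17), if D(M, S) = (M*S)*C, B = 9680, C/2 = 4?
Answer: -498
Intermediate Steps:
C = 8 (C = 2*4 = 8)
D(M, S) = 8*M*S (D(M, S) = (M*S)*8 = 8*M*S)
(B - 2154) + D(-59, 17) = (9680 - 2154) + 8*(-59)*17 = 7526 - 8024 = -498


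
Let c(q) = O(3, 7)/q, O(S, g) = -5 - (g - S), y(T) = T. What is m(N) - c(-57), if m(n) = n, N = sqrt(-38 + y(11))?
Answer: -3/19 + 3*I*sqrt(3) ≈ -0.15789 + 5.1962*I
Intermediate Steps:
N = 3*I*sqrt(3) (N = sqrt(-38 + 11) = sqrt(-27) = 3*I*sqrt(3) ≈ 5.1962*I)
O(S, g) = -5 + S - g (O(S, g) = -5 + (S - g) = -5 + S - g)
c(q) = -9/q (c(q) = (-5 + 3 - 1*7)/q = (-5 + 3 - 7)/q = -9/q)
m(N) - c(-57) = 3*I*sqrt(3) - (-9)/(-57) = 3*I*sqrt(3) - (-9)*(-1)/57 = 3*I*sqrt(3) - 1*3/19 = 3*I*sqrt(3) - 3/19 = -3/19 + 3*I*sqrt(3)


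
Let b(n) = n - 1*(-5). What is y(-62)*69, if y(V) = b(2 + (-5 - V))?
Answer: 4416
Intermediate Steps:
b(n) = 5 + n (b(n) = n + 5 = 5 + n)
y(V) = 2 - V (y(V) = 5 + (2 + (-5 - V)) = 5 + (-3 - V) = 2 - V)
y(-62)*69 = (2 - 1*(-62))*69 = (2 + 62)*69 = 64*69 = 4416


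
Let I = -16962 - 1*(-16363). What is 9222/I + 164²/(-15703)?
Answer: -3924970/229417 ≈ -17.108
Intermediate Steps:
I = -599 (I = -16962 + 16363 = -599)
9222/I + 164²/(-15703) = 9222/(-599) + 164²/(-15703) = 9222*(-1/599) + 26896*(-1/15703) = -9222/599 - 656/383 = -3924970/229417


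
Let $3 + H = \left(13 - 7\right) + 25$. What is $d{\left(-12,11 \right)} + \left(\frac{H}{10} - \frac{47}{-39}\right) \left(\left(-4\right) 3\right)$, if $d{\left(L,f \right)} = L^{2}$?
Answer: $\frac{6236}{65} \approx 95.938$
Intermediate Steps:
$H = 28$ ($H = -3 + \left(\left(13 - 7\right) + 25\right) = -3 + \left(6 + 25\right) = -3 + 31 = 28$)
$d{\left(-12,11 \right)} + \left(\frac{H}{10} - \frac{47}{-39}\right) \left(\left(-4\right) 3\right) = \left(-12\right)^{2} + \left(\frac{28}{10} - \frac{47}{-39}\right) \left(\left(-4\right) 3\right) = 144 + \left(28 \cdot \frac{1}{10} - - \frac{47}{39}\right) \left(-12\right) = 144 + \left(\frac{14}{5} + \frac{47}{39}\right) \left(-12\right) = 144 + \frac{781}{195} \left(-12\right) = 144 - \frac{3124}{65} = \frac{6236}{65}$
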